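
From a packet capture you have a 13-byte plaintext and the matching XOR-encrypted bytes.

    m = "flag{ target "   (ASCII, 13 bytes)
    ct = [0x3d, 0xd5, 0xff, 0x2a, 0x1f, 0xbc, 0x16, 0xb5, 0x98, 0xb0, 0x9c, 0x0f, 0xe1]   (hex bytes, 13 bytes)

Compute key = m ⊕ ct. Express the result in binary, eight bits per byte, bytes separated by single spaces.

01011011 10111001 10011110 01001101 01100100 10011100 01100010 11010100 11101010 11010111 11111001 01111011 11000001

Since ct = m ⊕ key, XORing both sides with m gives key = m ⊕ ct.
byte 0: 66 ^ 3d = 5b
byte 1: 6c ^ d5 = b9
byte 2: 61 ^ ff = 9e
byte 3: 67 ^ 2a = 4d
byte 4: 7b ^ 1f = 64
byte 5: 20 ^ bc = 9c
byte 6: 74 ^ 16 = 62
byte 7: 61 ^ b5 = d4
byte 8: 72 ^ 98 = ea
byte 9: 67 ^ b0 = d7
byte 10: 65 ^ 9c = f9
byte 11: 74 ^ 0f = 7b
byte 12: 20 ^ e1 = c1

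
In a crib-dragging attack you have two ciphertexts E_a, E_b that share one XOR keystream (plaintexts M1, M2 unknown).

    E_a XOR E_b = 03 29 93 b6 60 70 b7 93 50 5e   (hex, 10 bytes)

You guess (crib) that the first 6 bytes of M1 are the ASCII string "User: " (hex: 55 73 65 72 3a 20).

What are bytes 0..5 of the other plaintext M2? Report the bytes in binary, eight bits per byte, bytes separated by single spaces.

Since E_a ⊕ E_b = M1 ⊕ M2, XORing with the guessed M1 bytes yields the corresponding M2 bytes: M2 = (E_a ⊕ E_b) ⊕ M1.
byte 0: 03 ⊕ 55 = 56
byte 1: 29 ⊕ 73 = 5a
byte 2: 93 ⊕ 65 = f6
byte 3: b6 ⊕ 72 = c4
byte 4: 60 ⊕ 3a = 5a
byte 5: 70 ⊕ 20 = 50

01010110 01011010 11110110 11000100 01011010 01010000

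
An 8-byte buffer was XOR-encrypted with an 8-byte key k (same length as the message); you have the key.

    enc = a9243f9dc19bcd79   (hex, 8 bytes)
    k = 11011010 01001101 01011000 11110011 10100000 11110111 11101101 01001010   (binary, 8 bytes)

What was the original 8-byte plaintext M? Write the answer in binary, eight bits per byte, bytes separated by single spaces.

XOR is its own inverse, so applying the key byte-wise gives the result directly.
a9 ⊕ da = 73
24 ⊕ 4d = 69
3f ⊕ 58 = 67
9d ⊕ f3 = 6e
c1 ⊕ a0 = 61
9b ⊕ f7 = 6c
cd ⊕ ed = 20
79 ⊕ 4a = 33

01110011 01101001 01100111 01101110 01100001 01101100 00100000 00110011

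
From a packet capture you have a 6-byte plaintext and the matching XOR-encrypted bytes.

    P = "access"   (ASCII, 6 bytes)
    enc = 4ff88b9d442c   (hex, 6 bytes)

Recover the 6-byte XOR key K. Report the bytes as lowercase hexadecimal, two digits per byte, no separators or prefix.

2e9be8f8375f

Since enc = P ⊕ K, XORing both sides with P gives K = P ⊕ enc.
byte 0: 61 ⊕ 4f = 2e
byte 1: 63 ⊕ f8 = 9b
byte 2: 63 ⊕ 8b = e8
byte 3: 65 ⊕ 9d = f8
byte 4: 73 ⊕ 44 = 37
byte 5: 73 ⊕ 2c = 5f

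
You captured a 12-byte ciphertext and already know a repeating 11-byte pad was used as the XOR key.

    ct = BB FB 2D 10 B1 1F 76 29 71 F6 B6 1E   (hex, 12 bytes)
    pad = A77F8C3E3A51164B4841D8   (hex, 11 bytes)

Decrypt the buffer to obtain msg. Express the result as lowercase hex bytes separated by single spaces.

1c 84 a1 2e 8b 4e 60 62 39 b7 6e b9

The 11-byte key repeats, so the effective keystream is a7 7f 8c 3e 3a 51 16 4b 48 41 d8 a7.
byte 0: bb ^ a7 = 1c
byte 1: fb ^ 7f = 84
byte 2: 2d ^ 8c = a1
byte 3: 10 ^ 3e = 2e
byte 4: b1 ^ 3a = 8b
byte 5: 1f ^ 51 = 4e
byte 6: 76 ^ 16 = 60
byte 7: 29 ^ 4b = 62
byte 8: 71 ^ 48 = 39
byte 9: f6 ^ 41 = b7
byte 10: b6 ^ d8 = 6e
byte 11: 1e ^ a7 = b9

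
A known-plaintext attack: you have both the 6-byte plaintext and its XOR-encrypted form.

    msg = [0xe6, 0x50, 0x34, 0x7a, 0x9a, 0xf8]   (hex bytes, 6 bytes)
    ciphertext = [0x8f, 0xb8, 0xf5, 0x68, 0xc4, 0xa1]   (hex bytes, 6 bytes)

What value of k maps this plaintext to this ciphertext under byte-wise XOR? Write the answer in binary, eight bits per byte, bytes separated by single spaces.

01101001 11101000 11000001 00010010 01011110 01011001

Since ciphertext = msg ⊕ k, XORing both sides with msg gives k = msg ⊕ ciphertext.
e6 XOR 8f = 69
50 XOR b8 = e8
34 XOR f5 = c1
7a XOR 68 = 12
9a XOR c4 = 5e
f8 XOR a1 = 59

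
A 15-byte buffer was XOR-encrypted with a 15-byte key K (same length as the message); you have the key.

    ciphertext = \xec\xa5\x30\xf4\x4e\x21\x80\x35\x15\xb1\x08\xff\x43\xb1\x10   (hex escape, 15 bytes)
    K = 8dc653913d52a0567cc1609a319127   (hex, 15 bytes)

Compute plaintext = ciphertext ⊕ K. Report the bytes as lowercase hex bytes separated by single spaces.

61 63 63 65 73 73 20 63 69 70 68 65 72 20 37

ec ⊕ 8d = 61
a5 ⊕ c6 = 63
30 ⊕ 53 = 63
f4 ⊕ 91 = 65
4e ⊕ 3d = 73
21 ⊕ 52 = 73
80 ⊕ a0 = 20
35 ⊕ 56 = 63
15 ⊕ 7c = 69
b1 ⊕ c1 = 70
08 ⊕ 60 = 68
ff ⊕ 9a = 65
43 ⊕ 31 = 72
b1 ⊕ 91 = 20
10 ⊕ 27 = 37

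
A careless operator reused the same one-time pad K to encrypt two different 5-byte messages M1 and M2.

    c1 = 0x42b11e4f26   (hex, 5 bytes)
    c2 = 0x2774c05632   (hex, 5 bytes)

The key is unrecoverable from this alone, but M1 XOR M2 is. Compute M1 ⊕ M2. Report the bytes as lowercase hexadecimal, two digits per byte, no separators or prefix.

65c5de1914

c1 ⊕ c2 = (M1 ⊕ K) ⊕ (M2 ⊕ K) = M1 ⊕ M2 — the shared key cancels under XOR.
 66 xor  39 = 101
177 xor 116 = 197
 30 xor 192 = 222
 79 xor  86 =  25
 38 xor  50 =  20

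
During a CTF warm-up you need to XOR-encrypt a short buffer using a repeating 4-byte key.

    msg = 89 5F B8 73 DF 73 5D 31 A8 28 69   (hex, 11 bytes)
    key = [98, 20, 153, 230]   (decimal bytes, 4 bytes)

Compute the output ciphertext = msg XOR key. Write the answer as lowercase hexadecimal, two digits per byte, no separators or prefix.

The 4-byte key repeats, so the effective keystream is 62 14 99 e6 62 14 99 e6 62 14 99.
byte 0: 89 xor 62 = eb
byte 1: 5f xor 14 = 4b
byte 2: b8 xor 99 = 21
byte 3: 73 xor e6 = 95
byte 4: df xor 62 = bd
byte 5: 73 xor 14 = 67
byte 6: 5d xor 99 = c4
byte 7: 31 xor e6 = d7
byte 8: a8 xor 62 = ca
byte 9: 28 xor 14 = 3c
byte 10: 69 xor 99 = f0

eb4b2195bd67c4d7ca3cf0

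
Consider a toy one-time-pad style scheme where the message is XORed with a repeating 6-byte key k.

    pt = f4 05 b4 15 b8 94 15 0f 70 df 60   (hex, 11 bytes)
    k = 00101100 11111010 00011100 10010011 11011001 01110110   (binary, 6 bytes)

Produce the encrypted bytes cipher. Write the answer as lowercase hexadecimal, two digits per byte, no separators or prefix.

d8ffa88661e239f56c4cb9

The 6-byte key repeats, so the effective keystream is 2c fa 1c 93 d9 76 2c fa 1c 93 d9.
byte 0: f4 ^ 2c = d8
byte 1: 05 ^ fa = ff
byte 2: b4 ^ 1c = a8
byte 3: 15 ^ 93 = 86
byte 4: b8 ^ d9 = 61
byte 5: 94 ^ 76 = e2
byte 6: 15 ^ 2c = 39
byte 7: 0f ^ fa = f5
byte 8: 70 ^ 1c = 6c
byte 9: df ^ 93 = 4c
byte 10: 60 ^ d9 = b9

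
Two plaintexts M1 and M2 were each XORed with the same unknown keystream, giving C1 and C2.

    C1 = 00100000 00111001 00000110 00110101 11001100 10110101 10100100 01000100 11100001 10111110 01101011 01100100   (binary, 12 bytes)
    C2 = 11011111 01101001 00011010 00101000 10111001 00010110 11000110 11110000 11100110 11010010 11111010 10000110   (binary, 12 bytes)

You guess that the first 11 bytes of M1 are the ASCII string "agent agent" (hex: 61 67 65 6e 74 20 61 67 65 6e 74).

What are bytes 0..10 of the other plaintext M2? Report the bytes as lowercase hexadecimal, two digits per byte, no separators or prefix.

First, C1 ⊕ C2 = (M1 ⊕ K) ⊕ (M2 ⊕ K) = M1 ⊕ M2, so the key drops out. Then M2 = (M1 ⊕ M2) ⊕ M1 over the first 11 bytes.
byte 0: (20 ⊕ df) ⊕ 61 = ff ⊕ 61 = 9e
byte 1: (39 ⊕ 69) ⊕ 67 = 50 ⊕ 67 = 37
byte 2: (06 ⊕ 1a) ⊕ 65 = 1c ⊕ 65 = 79
byte 3: (35 ⊕ 28) ⊕ 6e = 1d ⊕ 6e = 73
byte 4: (cc ⊕ b9) ⊕ 74 = 75 ⊕ 74 = 01
byte 5: (b5 ⊕ 16) ⊕ 20 = a3 ⊕ 20 = 83
byte 6: (a4 ⊕ c6) ⊕ 61 = 62 ⊕ 61 = 03
byte 7: (44 ⊕ f0) ⊕ 67 = b4 ⊕ 67 = d3
byte 8: (e1 ⊕ e6) ⊕ 65 = 07 ⊕ 65 = 62
byte 9: (be ⊕ d2) ⊕ 6e = 6c ⊕ 6e = 02
byte 10: (6b ⊕ fa) ⊕ 74 = 91 ⊕ 74 = e5

9e377973018303d36202e5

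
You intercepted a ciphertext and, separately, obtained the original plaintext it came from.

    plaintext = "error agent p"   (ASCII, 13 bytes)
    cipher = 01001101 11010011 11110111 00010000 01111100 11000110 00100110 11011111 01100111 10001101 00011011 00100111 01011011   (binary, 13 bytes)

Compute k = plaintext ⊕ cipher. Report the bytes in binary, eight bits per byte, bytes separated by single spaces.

Since cipher = plaintext ⊕ k, XORing both sides with plaintext gives k = plaintext ⊕ cipher.
01100101 xor 01001101 = 00101000
01110010 xor 11010011 = 10100001
01110010 xor 11110111 = 10000101
01101111 xor 00010000 = 01111111
01110010 xor 01111100 = 00001110
00100000 xor 11000110 = 11100110
01100001 xor 00100110 = 01000111
01100111 xor 11011111 = 10111000
01100101 xor 01100111 = 00000010
01101110 xor 10001101 = 11100011
01110100 xor 00011011 = 01101111
00100000 xor 00100111 = 00000111
01110000 xor 01011011 = 00101011

00101000 10100001 10000101 01111111 00001110 11100110 01000111 10111000 00000010 11100011 01101111 00000111 00101011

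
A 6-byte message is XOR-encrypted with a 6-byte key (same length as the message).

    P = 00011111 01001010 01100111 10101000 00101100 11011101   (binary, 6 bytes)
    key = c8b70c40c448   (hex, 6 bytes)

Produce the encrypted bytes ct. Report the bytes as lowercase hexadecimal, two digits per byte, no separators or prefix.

1f ⊕ c8 = d7
4a ⊕ b7 = fd
67 ⊕ 0c = 6b
a8 ⊕ 40 = e8
2c ⊕ c4 = e8
dd ⊕ 48 = 95

d7fd6be8e895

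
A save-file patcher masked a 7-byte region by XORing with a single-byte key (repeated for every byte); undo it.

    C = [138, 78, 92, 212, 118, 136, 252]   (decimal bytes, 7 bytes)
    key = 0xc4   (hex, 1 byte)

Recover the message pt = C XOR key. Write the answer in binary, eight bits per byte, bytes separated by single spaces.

01001110 10001010 10011000 00010000 10110010 01001100 00111000

The 1-byte key repeats, so the effective keystream is c4 c4 c4 c4 c4 c4 c4.
byte 0: 8a XOR c4 = 4e
byte 1: 4e XOR c4 = 8a
byte 2: 5c XOR c4 = 98
byte 3: d4 XOR c4 = 10
byte 4: 76 XOR c4 = b2
byte 5: 88 XOR c4 = 4c
byte 6: fc XOR c4 = 38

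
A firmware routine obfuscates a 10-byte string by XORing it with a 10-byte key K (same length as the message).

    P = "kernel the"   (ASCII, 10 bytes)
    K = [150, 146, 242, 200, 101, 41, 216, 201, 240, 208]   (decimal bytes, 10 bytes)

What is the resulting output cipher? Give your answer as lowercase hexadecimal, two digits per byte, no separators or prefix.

fdf780a60045f8bd98b5

byte 0: 6b ⊕ 96 = fd
byte 1: 65 ⊕ 92 = f7
byte 2: 72 ⊕ f2 = 80
byte 3: 6e ⊕ c8 = a6
byte 4: 65 ⊕ 65 = 00
byte 5: 6c ⊕ 29 = 45
byte 6: 20 ⊕ d8 = f8
byte 7: 74 ⊕ c9 = bd
byte 8: 68 ⊕ f0 = 98
byte 9: 65 ⊕ d0 = b5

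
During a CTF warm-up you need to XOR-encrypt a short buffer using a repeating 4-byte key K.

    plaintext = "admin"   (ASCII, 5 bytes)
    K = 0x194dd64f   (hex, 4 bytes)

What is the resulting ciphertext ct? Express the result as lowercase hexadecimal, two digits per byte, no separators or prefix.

7829bb2677

The 4-byte key repeats, so the effective keystream is 19 4d d6 4f 19.
byte 0: 61 XOR 19 = 78
byte 1: 64 XOR 4d = 29
byte 2: 6d XOR d6 = bb
byte 3: 69 XOR 4f = 26
byte 4: 6e XOR 19 = 77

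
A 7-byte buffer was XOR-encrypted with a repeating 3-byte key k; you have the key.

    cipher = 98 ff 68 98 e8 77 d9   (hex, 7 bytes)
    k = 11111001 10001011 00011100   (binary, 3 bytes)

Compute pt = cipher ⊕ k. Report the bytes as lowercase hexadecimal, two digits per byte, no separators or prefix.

The 3-byte key repeats, so the effective keystream is f9 8b 1c f9 8b 1c f9.
byte 0: 98 ^ f9 = 61
byte 1: ff ^ 8b = 74
byte 2: 68 ^ 1c = 74
byte 3: 98 ^ f9 = 61
byte 4: e8 ^ 8b = 63
byte 5: 77 ^ 1c = 6b
byte 6: d9 ^ f9 = 20

61747461636b20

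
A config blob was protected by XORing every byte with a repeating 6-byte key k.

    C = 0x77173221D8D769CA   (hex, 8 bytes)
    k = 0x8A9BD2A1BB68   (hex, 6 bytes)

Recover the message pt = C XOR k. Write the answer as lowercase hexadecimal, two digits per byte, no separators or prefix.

The 6-byte key repeats, so the effective keystream is 8a 9b d2 a1 bb 68 8a 9b.
byte 0: 119 ^ 138 = 253
byte 1:  23 ^ 155 = 140
byte 2:  50 ^ 210 = 224
byte 3:  33 ^ 161 = 128
byte 4: 216 ^ 187 =  99
byte 5: 215 ^ 104 = 191
byte 6: 105 ^ 138 = 227
byte 7: 202 ^ 155 =  81

fd8ce08063bfe351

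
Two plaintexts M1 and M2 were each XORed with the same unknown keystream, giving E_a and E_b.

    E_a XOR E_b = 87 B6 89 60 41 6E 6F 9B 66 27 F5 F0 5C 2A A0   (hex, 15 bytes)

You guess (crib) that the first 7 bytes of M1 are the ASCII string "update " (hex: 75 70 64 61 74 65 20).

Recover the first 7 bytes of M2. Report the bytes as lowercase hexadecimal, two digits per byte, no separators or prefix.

f2c6ed01350b4f

Since E_a ⊕ E_b = M1 ⊕ M2, XORing with the guessed M1 bytes yields the corresponding M2 bytes: M2 = (E_a ⊕ E_b) ⊕ M1.
87 ⊕ 75 = f2
b6 ⊕ 70 = c6
89 ⊕ 64 = ed
60 ⊕ 61 = 01
41 ⊕ 74 = 35
6e ⊕ 65 = 0b
6f ⊕ 20 = 4f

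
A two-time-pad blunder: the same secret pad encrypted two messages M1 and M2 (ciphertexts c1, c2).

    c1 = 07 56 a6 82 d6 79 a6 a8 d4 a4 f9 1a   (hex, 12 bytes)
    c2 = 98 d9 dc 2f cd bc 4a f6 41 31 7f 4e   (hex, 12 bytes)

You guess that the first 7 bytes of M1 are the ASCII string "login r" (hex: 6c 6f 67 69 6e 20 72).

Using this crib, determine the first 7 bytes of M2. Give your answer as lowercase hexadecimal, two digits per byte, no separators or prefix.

First, c1 ⊕ c2 = (M1 ⊕ K) ⊕ (M2 ⊕ K) = M1 ⊕ M2, so the key drops out. Then M2 = (M1 ⊕ M2) ⊕ M1 over the first 7 bytes.
byte 0: (07 ^ 98) ^ 6c = 9f ^ 6c = f3
byte 1: (56 ^ d9) ^ 6f = 8f ^ 6f = e0
byte 2: (a6 ^ dc) ^ 67 = 7a ^ 67 = 1d
byte 3: (82 ^ 2f) ^ 69 = ad ^ 69 = c4
byte 4: (d6 ^ cd) ^ 6e = 1b ^ 6e = 75
byte 5: (79 ^ bc) ^ 20 = c5 ^ 20 = e5
byte 6: (a6 ^ 4a) ^ 72 = ec ^ 72 = 9e

f3e01dc475e59e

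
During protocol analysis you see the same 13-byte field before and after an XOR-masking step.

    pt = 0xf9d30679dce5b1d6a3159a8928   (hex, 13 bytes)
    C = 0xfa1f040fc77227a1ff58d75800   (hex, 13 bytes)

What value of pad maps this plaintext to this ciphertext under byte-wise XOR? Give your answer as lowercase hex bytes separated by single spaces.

Since C = pt ⊕ pad, XORing both sides with pt gives pad = pt ⊕ C.
byte 0: f9 ⊕ fa = 03
byte 1: d3 ⊕ 1f = cc
byte 2: 06 ⊕ 04 = 02
byte 3: 79 ⊕ 0f = 76
byte 4: dc ⊕ c7 = 1b
byte 5: e5 ⊕ 72 = 97
byte 6: b1 ⊕ 27 = 96
byte 7: d6 ⊕ a1 = 77
byte 8: a3 ⊕ ff = 5c
byte 9: 15 ⊕ 58 = 4d
byte 10: 9a ⊕ d7 = 4d
byte 11: 89 ⊕ 58 = d1
byte 12: 28 ⊕ 00 = 28

03 cc 02 76 1b 97 96 77 5c 4d 4d d1 28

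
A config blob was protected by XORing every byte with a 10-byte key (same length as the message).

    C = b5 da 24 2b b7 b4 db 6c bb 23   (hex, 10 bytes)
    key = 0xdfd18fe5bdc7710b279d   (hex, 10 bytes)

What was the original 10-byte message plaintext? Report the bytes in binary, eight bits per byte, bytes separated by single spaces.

01101010 00001011 10101011 11001110 00001010 01110011 10101010 01100111 10011100 10111110

b5 XOR df = 6a
da XOR d1 = 0b
24 XOR 8f = ab
2b XOR e5 = ce
b7 XOR bd = 0a
b4 XOR c7 = 73
db XOR 71 = aa
6c XOR 0b = 67
bb XOR 27 = 9c
23 XOR 9d = be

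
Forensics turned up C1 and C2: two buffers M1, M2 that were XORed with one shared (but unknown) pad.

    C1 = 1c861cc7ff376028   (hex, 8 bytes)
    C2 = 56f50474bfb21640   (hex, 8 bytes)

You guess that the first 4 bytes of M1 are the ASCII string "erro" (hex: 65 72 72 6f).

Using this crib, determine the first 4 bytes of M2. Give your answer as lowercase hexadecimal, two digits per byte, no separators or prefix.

2f016adc

First, C1 ⊕ C2 = (M1 ⊕ K) ⊕ (M2 ⊕ K) = M1 ⊕ M2, so the key drops out. Then M2 = (M1 ⊕ M2) ⊕ M1 over the first 4 bytes.
byte 0: (1c XOR 56) XOR 65 = 4a XOR 65 = 2f
byte 1: (86 XOR f5) XOR 72 = 73 XOR 72 = 01
byte 2: (1c XOR 04) XOR 72 = 18 XOR 72 = 6a
byte 3: (c7 XOR 74) XOR 6f = b3 XOR 6f = dc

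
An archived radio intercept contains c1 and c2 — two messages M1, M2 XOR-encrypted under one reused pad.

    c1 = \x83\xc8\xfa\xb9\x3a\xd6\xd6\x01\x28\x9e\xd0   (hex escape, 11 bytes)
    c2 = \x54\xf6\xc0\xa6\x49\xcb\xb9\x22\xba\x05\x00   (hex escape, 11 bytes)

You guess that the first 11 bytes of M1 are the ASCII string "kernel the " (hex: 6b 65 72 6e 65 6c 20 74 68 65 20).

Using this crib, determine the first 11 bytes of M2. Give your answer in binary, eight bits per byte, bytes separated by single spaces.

10111100 01011011 01001000 01110001 00010110 01110001 01001111 01010111 11111010 11111110 11110000

First, c1 ⊕ c2 = (M1 ⊕ K) ⊕ (M2 ⊕ K) = M1 ⊕ M2, so the key drops out. Then M2 = (M1 ⊕ M2) ⊕ M1 over the first 11 bytes.
byte 0: (83 ⊕ 54) ⊕ 6b = d7 ⊕ 6b = bc
byte 1: (c8 ⊕ f6) ⊕ 65 = 3e ⊕ 65 = 5b
byte 2: (fa ⊕ c0) ⊕ 72 = 3a ⊕ 72 = 48
byte 3: (b9 ⊕ a6) ⊕ 6e = 1f ⊕ 6e = 71
byte 4: (3a ⊕ 49) ⊕ 65 = 73 ⊕ 65 = 16
byte 5: (d6 ⊕ cb) ⊕ 6c = 1d ⊕ 6c = 71
byte 6: (d6 ⊕ b9) ⊕ 20 = 6f ⊕ 20 = 4f
byte 7: (01 ⊕ 22) ⊕ 74 = 23 ⊕ 74 = 57
byte 8: (28 ⊕ ba) ⊕ 68 = 92 ⊕ 68 = fa
byte 9: (9e ⊕ 05) ⊕ 65 = 9b ⊕ 65 = fe
byte 10: (d0 ⊕ 00) ⊕ 20 = d0 ⊕ 20 = f0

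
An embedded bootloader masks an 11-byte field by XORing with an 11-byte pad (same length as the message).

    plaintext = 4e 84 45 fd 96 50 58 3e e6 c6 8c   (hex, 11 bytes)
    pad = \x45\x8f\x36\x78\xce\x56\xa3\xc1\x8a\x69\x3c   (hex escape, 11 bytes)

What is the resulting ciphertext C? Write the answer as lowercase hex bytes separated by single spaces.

XOR is its own inverse, so applying the key byte-wise gives the result directly.
01001110 XOR 01000101 = 00001011
10000100 XOR 10001111 = 00001011
01000101 XOR 00110110 = 01110011
11111101 XOR 01111000 = 10000101
10010110 XOR 11001110 = 01011000
01010000 XOR 01010110 = 00000110
01011000 XOR 10100011 = 11111011
00111110 XOR 11000001 = 11111111
11100110 XOR 10001010 = 01101100
11000110 XOR 01101001 = 10101111
10001100 XOR 00111100 = 10110000

0b 0b 73 85 58 06 fb ff 6c af b0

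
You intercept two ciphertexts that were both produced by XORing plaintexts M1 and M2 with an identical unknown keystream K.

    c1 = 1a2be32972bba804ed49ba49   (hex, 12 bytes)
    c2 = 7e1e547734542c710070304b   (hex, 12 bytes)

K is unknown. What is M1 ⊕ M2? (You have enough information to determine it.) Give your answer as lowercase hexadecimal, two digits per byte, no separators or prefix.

6435b75e46ef8475ed398a02

c1 ⊕ c2 = (M1 ⊕ K) ⊕ (M2 ⊕ K) = M1 ⊕ M2 — the shared key cancels under XOR.
byte 0: 1a XOR 7e = 64
byte 1: 2b XOR 1e = 35
byte 2: e3 XOR 54 = b7
byte 3: 29 XOR 77 = 5e
byte 4: 72 XOR 34 = 46
byte 5: bb XOR 54 = ef
byte 6: a8 XOR 2c = 84
byte 7: 04 XOR 71 = 75
byte 8: ed XOR 00 = ed
byte 9: 49 XOR 70 = 39
byte 10: ba XOR 30 = 8a
byte 11: 49 XOR 4b = 02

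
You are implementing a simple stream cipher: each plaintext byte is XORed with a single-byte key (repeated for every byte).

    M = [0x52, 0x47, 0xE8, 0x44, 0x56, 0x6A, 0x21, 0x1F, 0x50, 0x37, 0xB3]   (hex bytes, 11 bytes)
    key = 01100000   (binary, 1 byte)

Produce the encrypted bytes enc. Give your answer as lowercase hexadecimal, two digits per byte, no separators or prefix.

The 1-byte key repeats, so the effective keystream is 60 60 60 60 60 60 60 60 60 60 60.
byte 0: 52 ⊕ 60 = 32
byte 1: 47 ⊕ 60 = 27
byte 2: e8 ⊕ 60 = 88
byte 3: 44 ⊕ 60 = 24
byte 4: 56 ⊕ 60 = 36
byte 5: 6a ⊕ 60 = 0a
byte 6: 21 ⊕ 60 = 41
byte 7: 1f ⊕ 60 = 7f
byte 8: 50 ⊕ 60 = 30
byte 9: 37 ⊕ 60 = 57
byte 10: b3 ⊕ 60 = d3

32278824360a417f3057d3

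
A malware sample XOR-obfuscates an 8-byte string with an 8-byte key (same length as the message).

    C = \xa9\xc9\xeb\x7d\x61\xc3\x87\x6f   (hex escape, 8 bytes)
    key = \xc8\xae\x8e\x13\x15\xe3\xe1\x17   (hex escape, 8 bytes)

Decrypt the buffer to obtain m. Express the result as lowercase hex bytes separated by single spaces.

a9 ^ c8 = 61
c9 ^ ae = 67
eb ^ 8e = 65
7d ^ 13 = 6e
61 ^ 15 = 74
c3 ^ e3 = 20
87 ^ e1 = 66
6f ^ 17 = 78

61 67 65 6e 74 20 66 78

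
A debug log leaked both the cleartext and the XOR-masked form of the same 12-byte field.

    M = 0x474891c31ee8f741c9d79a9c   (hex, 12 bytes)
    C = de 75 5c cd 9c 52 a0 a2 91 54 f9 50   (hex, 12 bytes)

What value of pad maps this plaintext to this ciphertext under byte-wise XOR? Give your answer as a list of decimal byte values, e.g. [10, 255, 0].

[153, 61, 205, 14, 130, 186, 87, 227, 88, 131, 99, 204]

Since C = M ⊕ pad, XORing both sides with M gives pad = M ⊕ C.
byte 0: 47 xor de = 99
byte 1: 48 xor 75 = 3d
byte 2: 91 xor 5c = cd
byte 3: c3 xor cd = 0e
byte 4: 1e xor 9c = 82
byte 5: e8 xor 52 = ba
byte 6: f7 xor a0 = 57
byte 7: 41 xor a2 = e3
byte 8: c9 xor 91 = 58
byte 9: d7 xor 54 = 83
byte 10: 9a xor f9 = 63
byte 11: 9c xor 50 = cc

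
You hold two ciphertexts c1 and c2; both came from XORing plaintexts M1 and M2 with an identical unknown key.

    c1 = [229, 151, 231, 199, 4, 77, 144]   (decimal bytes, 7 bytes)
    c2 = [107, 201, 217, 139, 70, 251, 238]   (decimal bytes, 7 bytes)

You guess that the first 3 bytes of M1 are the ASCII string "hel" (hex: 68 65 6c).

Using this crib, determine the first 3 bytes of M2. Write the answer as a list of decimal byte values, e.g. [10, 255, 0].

First, c1 ⊕ c2 = (M1 ⊕ K) ⊕ (M2 ⊕ K) = M1 ⊕ M2, so the key drops out. Then M2 = (M1 ⊕ M2) ⊕ M1 over the first 3 bytes.
byte 0: (e5 XOR 6b) XOR 68 = 8e XOR 68 = e6
byte 1: (97 XOR c9) XOR 65 = 5e XOR 65 = 3b
byte 2: (e7 XOR d9) XOR 6c = 3e XOR 6c = 52

[230, 59, 82]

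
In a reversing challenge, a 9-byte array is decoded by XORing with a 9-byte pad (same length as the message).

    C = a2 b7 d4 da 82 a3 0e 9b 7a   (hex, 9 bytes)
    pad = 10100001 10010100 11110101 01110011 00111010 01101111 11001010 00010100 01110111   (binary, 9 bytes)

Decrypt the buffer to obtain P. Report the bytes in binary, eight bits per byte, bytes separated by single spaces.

00000011 00100011 00100001 10101001 10111000 11001100 11000100 10001111 00001101

byte 0: 10100010 ⊕ 10100001 = 00000011
byte 1: 10110111 ⊕ 10010100 = 00100011
byte 2: 11010100 ⊕ 11110101 = 00100001
byte 3: 11011010 ⊕ 01110011 = 10101001
byte 4: 10000010 ⊕ 00111010 = 10111000
byte 5: 10100011 ⊕ 01101111 = 11001100
byte 6: 00001110 ⊕ 11001010 = 11000100
byte 7: 10011011 ⊕ 00010100 = 10001111
byte 8: 01111010 ⊕ 01110111 = 00001101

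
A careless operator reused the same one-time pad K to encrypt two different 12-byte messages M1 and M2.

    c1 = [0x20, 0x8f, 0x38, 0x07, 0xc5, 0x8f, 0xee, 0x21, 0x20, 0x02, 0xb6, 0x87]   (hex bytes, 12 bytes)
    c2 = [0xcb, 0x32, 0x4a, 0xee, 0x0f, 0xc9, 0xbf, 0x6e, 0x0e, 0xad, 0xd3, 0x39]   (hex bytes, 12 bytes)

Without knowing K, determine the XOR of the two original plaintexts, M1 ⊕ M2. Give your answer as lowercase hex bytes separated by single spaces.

eb bd 72 e9 ca 46 51 4f 2e af 65 be

c1 ⊕ c2 = (M1 ⊕ K) ⊕ (M2 ⊕ K) = M1 ⊕ M2 — the shared key cancels under XOR.
byte 0: 00100000 xor 11001011 = 11101011
byte 1: 10001111 xor 00110010 = 10111101
byte 2: 00111000 xor 01001010 = 01110010
byte 3: 00000111 xor 11101110 = 11101001
byte 4: 11000101 xor 00001111 = 11001010
byte 5: 10001111 xor 11001001 = 01000110
byte 6: 11101110 xor 10111111 = 01010001
byte 7: 00100001 xor 01101110 = 01001111
byte 8: 00100000 xor 00001110 = 00101110
byte 9: 00000010 xor 10101101 = 10101111
byte 10: 10110110 xor 11010011 = 01100101
byte 11: 10000111 xor 00111001 = 10111110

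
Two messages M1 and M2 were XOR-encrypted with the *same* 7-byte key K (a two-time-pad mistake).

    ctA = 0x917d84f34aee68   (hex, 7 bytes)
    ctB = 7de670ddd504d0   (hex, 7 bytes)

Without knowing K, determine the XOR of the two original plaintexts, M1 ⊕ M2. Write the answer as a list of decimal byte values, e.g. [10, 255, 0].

[236, 155, 244, 46, 159, 234, 184]

ctA ⊕ ctB = (M1 ⊕ K) ⊕ (M2 ⊕ K) = M1 ⊕ M2 — the shared key cancels under XOR.
91 xor 7d = ec
7d xor e6 = 9b
84 xor 70 = f4
f3 xor dd = 2e
4a xor d5 = 9f
ee xor 04 = ea
68 xor d0 = b8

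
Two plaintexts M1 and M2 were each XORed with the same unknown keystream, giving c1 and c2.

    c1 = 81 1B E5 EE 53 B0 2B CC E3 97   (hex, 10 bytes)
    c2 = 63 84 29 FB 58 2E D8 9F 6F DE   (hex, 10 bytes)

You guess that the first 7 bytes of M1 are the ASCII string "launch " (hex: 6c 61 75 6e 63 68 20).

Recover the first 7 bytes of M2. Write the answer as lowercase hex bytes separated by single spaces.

First, c1 ⊕ c2 = (M1 ⊕ K) ⊕ (M2 ⊕ K) = M1 ⊕ M2, so the key drops out. Then M2 = (M1 ⊕ M2) ⊕ M1 over the first 7 bytes.
byte 0: (81 XOR 63) XOR 6c = e2 XOR 6c = 8e
byte 1: (1b XOR 84) XOR 61 = 9f XOR 61 = fe
byte 2: (e5 XOR 29) XOR 75 = cc XOR 75 = b9
byte 3: (ee XOR fb) XOR 6e = 15 XOR 6e = 7b
byte 4: (53 XOR 58) XOR 63 = 0b XOR 63 = 68
byte 5: (b0 XOR 2e) XOR 68 = 9e XOR 68 = f6
byte 6: (2b XOR d8) XOR 20 = f3 XOR 20 = d3

8e fe b9 7b 68 f6 d3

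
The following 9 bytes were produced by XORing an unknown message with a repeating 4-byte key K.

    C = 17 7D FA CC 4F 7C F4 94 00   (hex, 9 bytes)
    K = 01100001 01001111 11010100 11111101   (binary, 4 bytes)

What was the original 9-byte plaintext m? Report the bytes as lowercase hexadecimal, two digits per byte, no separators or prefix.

76322e312e33206961

The 4-byte key repeats, so the effective keystream is 61 4f d4 fd 61 4f d4 fd 61.
byte 0: 00010111 XOR 01100001 = 01110110
byte 1: 01111101 XOR 01001111 = 00110010
byte 2: 11111010 XOR 11010100 = 00101110
byte 3: 11001100 XOR 11111101 = 00110001
byte 4: 01001111 XOR 01100001 = 00101110
byte 5: 01111100 XOR 01001111 = 00110011
byte 6: 11110100 XOR 11010100 = 00100000
byte 7: 10010100 XOR 11111101 = 01101001
byte 8: 00000000 XOR 01100001 = 01100001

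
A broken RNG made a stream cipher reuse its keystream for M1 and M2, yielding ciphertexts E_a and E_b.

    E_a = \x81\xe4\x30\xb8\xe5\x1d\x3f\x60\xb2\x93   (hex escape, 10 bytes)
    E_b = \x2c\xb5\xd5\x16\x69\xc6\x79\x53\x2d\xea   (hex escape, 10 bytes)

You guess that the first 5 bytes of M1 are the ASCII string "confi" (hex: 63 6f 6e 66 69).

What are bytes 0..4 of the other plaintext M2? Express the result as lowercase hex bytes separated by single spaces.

First, E_a ⊕ E_b = (M1 ⊕ K) ⊕ (M2 ⊕ K) = M1 ⊕ M2, so the key drops out. Then M2 = (M1 ⊕ M2) ⊕ M1 over the first 5 bytes.
byte 0: (81 xor 2c) xor 63 = ad xor 63 = ce
byte 1: (e4 xor b5) xor 6f = 51 xor 6f = 3e
byte 2: (30 xor d5) xor 6e = e5 xor 6e = 8b
byte 3: (b8 xor 16) xor 66 = ae xor 66 = c8
byte 4: (e5 xor 69) xor 69 = 8c xor 69 = e5

ce 3e 8b c8 e5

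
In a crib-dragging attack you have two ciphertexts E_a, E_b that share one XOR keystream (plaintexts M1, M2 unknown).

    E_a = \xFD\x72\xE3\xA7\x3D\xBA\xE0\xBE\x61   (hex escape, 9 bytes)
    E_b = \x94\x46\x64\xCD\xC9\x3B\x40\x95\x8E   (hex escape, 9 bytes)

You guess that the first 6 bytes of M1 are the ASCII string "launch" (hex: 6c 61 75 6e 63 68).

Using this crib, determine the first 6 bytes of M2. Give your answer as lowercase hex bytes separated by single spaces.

First, E_a ⊕ E_b = (M1 ⊕ K) ⊕ (M2 ⊕ K) = M1 ⊕ M2, so the key drops out. Then M2 = (M1 ⊕ M2) ⊕ M1 over the first 6 bytes.
byte 0: (fd xor 94) xor 6c = 69 xor 6c = 05
byte 1: (72 xor 46) xor 61 = 34 xor 61 = 55
byte 2: (e3 xor 64) xor 75 = 87 xor 75 = f2
byte 3: (a7 xor cd) xor 6e = 6a xor 6e = 04
byte 4: (3d xor c9) xor 63 = f4 xor 63 = 97
byte 5: (ba xor 3b) xor 68 = 81 xor 68 = e9

05 55 f2 04 97 e9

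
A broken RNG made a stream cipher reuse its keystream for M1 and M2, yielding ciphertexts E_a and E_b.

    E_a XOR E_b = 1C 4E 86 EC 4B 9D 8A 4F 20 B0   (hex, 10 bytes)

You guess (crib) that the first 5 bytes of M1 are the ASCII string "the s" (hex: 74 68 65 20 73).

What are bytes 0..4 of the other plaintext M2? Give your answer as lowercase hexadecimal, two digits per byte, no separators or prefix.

6826e3cc38

Since E_a ⊕ E_b = M1 ⊕ M2, XORing with the guessed M1 bytes yields the corresponding M2 bytes: M2 = (E_a ⊕ E_b) ⊕ M1.
1c xor 74 = 68
4e xor 68 = 26
86 xor 65 = e3
ec xor 20 = cc
4b xor 73 = 38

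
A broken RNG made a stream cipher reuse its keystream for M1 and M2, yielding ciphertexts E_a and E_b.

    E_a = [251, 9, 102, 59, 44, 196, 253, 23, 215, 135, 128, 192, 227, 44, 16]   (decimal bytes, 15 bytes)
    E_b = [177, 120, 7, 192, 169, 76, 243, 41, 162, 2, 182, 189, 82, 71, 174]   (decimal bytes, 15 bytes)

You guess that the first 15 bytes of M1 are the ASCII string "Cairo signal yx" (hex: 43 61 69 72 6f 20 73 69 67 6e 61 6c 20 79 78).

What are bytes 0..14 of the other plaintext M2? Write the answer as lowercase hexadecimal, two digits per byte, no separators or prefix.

09100889eaa87d5712eb57119112c6

First, E_a ⊕ E_b = (M1 ⊕ K) ⊕ (M2 ⊕ K) = M1 ⊕ M2, so the key drops out. Then M2 = (M1 ⊕ M2) ⊕ M1 over the first 15 bytes.
byte 0: (fb xor b1) xor 43 = 4a xor 43 = 09
byte 1: (09 xor 78) xor 61 = 71 xor 61 = 10
byte 2: (66 xor 07) xor 69 = 61 xor 69 = 08
byte 3: (3b xor c0) xor 72 = fb xor 72 = 89
byte 4: (2c xor a9) xor 6f = 85 xor 6f = ea
byte 5: (c4 xor 4c) xor 20 = 88 xor 20 = a8
byte 6: (fd xor f3) xor 73 = 0e xor 73 = 7d
byte 7: (17 xor 29) xor 69 = 3e xor 69 = 57
byte 8: (d7 xor a2) xor 67 = 75 xor 67 = 12
byte 9: (87 xor 02) xor 6e = 85 xor 6e = eb
byte 10: (80 xor b6) xor 61 = 36 xor 61 = 57
byte 11: (c0 xor bd) xor 6c = 7d xor 6c = 11
byte 12: (e3 xor 52) xor 20 = b1 xor 20 = 91
byte 13: (2c xor 47) xor 79 = 6b xor 79 = 12
byte 14: (10 xor ae) xor 78 = be xor 78 = c6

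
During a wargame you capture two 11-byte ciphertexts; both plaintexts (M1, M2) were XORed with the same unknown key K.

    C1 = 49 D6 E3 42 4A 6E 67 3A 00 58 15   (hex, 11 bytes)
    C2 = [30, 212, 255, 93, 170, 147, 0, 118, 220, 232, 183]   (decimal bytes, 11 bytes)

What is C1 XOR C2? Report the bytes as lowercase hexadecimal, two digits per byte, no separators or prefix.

57021c1fe0fd674cdcb0a2

C1 ⊕ C2 = (M1 ⊕ K) ⊕ (M2 ⊕ K) = M1 ⊕ M2 — the shared key cancels under XOR.
49 XOR 1e = 57
d6 XOR d4 = 02
e3 XOR ff = 1c
42 XOR 5d = 1f
4a XOR aa = e0
6e XOR 93 = fd
67 XOR 00 = 67
3a XOR 76 = 4c
00 XOR dc = dc
58 XOR e8 = b0
15 XOR b7 = a2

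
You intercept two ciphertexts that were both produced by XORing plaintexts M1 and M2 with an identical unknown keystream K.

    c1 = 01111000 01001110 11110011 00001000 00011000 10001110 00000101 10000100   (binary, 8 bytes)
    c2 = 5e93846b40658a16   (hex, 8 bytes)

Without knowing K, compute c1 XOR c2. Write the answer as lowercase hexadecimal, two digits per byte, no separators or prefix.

26dd776358eb8f92

c1 ⊕ c2 = (M1 ⊕ K) ⊕ (M2 ⊕ K) = M1 ⊕ M2 — the shared key cancels under XOR.
byte 0: 78 XOR 5e = 26
byte 1: 4e XOR 93 = dd
byte 2: f3 XOR 84 = 77
byte 3: 08 XOR 6b = 63
byte 4: 18 XOR 40 = 58
byte 5: 8e XOR 65 = eb
byte 6: 05 XOR 8a = 8f
byte 7: 84 XOR 16 = 92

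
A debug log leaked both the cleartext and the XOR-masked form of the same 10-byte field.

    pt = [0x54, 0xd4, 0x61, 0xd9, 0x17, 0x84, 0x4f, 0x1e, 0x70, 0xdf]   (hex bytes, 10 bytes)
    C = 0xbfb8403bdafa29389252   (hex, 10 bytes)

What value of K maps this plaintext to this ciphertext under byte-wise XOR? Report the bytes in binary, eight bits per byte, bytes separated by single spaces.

11101011 01101100 00100001 11100010 11001101 01111110 01100110 00100110 11100010 10001101

Since C = pt ⊕ K, XORing both sides with pt gives K = pt ⊕ C.
54 ^ bf = eb
d4 ^ b8 = 6c
61 ^ 40 = 21
d9 ^ 3b = e2
17 ^ da = cd
84 ^ fa = 7e
4f ^ 29 = 66
1e ^ 38 = 26
70 ^ 92 = e2
df ^ 52 = 8d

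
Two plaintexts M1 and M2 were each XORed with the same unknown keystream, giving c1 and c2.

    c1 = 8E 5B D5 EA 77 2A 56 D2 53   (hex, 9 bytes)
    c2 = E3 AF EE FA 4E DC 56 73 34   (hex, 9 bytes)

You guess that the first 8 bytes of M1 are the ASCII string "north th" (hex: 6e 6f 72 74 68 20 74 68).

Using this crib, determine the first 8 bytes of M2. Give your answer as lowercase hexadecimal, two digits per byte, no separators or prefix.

First, c1 ⊕ c2 = (M1 ⊕ K) ⊕ (M2 ⊕ K) = M1 ⊕ M2, so the key drops out. Then M2 = (M1 ⊕ M2) ⊕ M1 over the first 8 bytes.
byte 0: (8e xor e3) xor 6e = 6d xor 6e = 03
byte 1: (5b xor af) xor 6f = f4 xor 6f = 9b
byte 2: (d5 xor ee) xor 72 = 3b xor 72 = 49
byte 3: (ea xor fa) xor 74 = 10 xor 74 = 64
byte 4: (77 xor 4e) xor 68 = 39 xor 68 = 51
byte 5: (2a xor dc) xor 20 = f6 xor 20 = d6
byte 6: (56 xor 56) xor 74 = 00 xor 74 = 74
byte 7: (d2 xor 73) xor 68 = a1 xor 68 = c9

039b496451d674c9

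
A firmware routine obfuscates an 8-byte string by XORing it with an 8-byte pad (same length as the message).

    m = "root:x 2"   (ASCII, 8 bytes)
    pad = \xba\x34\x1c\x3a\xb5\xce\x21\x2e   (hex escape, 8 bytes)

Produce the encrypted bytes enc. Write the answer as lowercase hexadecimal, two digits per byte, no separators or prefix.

XOR is its own inverse, so applying the key byte-wise gives the result directly.
byte 0: 72 ⊕ ba = c8
byte 1: 6f ⊕ 34 = 5b
byte 2: 6f ⊕ 1c = 73
byte 3: 74 ⊕ 3a = 4e
byte 4: 3a ⊕ b5 = 8f
byte 5: 78 ⊕ ce = b6
byte 6: 20 ⊕ 21 = 01
byte 7: 32 ⊕ 2e = 1c

c85b734e8fb6011c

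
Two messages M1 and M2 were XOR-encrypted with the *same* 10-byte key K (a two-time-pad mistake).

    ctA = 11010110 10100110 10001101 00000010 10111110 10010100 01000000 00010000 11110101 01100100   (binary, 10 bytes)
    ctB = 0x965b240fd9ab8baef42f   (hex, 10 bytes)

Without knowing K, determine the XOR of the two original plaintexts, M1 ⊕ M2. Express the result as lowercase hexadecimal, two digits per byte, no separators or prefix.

40fda90d673fcbbe014b

ctA ⊕ ctB = (M1 ⊕ K) ⊕ (M2 ⊕ K) = M1 ⊕ M2 — the shared key cancels under XOR.
214 xor 150 =  64
166 xor  91 = 253
141 xor  36 = 169
  2 xor  15 =  13
190 xor 217 = 103
148 xor 171 =  63
 64 xor 139 = 203
 16 xor 174 = 190
245 xor 244 =   1
100 xor  47 =  75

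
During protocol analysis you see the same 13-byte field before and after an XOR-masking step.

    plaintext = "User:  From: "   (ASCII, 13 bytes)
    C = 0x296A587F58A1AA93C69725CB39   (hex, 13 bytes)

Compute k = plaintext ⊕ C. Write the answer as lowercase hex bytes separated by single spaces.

7c 19 3d 0d 62 81 8a d5 b4 f8 48 f1 19

Since C = plaintext ⊕ k, XORing both sides with plaintext gives k = plaintext ⊕ C.
byte 0:  85 xor  41 = 124
byte 1: 115 xor 106 =  25
byte 2: 101 xor  88 =  61
byte 3: 114 xor 127 =  13
byte 4:  58 xor  88 =  98
byte 5:  32 xor 161 = 129
byte 6:  32 xor 170 = 138
byte 7:  70 xor 147 = 213
byte 8: 114 xor 198 = 180
byte 9: 111 xor 151 = 248
byte 10: 109 xor  37 =  72
byte 11:  58 xor 203 = 241
byte 12:  32 xor  57 =  25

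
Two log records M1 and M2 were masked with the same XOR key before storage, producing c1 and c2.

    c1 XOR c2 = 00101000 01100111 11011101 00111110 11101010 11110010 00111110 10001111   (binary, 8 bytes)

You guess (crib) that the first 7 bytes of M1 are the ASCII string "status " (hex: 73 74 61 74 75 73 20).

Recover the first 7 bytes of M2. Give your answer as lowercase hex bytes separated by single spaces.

5b 13 bc 4a 9f 81 1e

Since c1 ⊕ c2 = M1 ⊕ M2, XORing with the guessed M1 bytes yields the corresponding M2 bytes: M2 = (c1 ⊕ c2) ⊕ M1.
byte 0: 28 XOR 73 = 5b
byte 1: 67 XOR 74 = 13
byte 2: dd XOR 61 = bc
byte 3: 3e XOR 74 = 4a
byte 4: ea XOR 75 = 9f
byte 5: f2 XOR 73 = 81
byte 6: 3e XOR 20 = 1e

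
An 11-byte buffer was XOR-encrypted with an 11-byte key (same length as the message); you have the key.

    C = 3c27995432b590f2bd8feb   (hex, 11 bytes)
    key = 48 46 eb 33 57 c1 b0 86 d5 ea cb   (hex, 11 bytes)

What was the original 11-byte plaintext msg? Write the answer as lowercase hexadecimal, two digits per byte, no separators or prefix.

byte 0: 00111100 XOR 01001000 = 01110100
byte 1: 00100111 XOR 01000110 = 01100001
byte 2: 10011001 XOR 11101011 = 01110010
byte 3: 01010100 XOR 00110011 = 01100111
byte 4: 00110010 XOR 01010111 = 01100101
byte 5: 10110101 XOR 11000001 = 01110100
byte 6: 10010000 XOR 10110000 = 00100000
byte 7: 11110010 XOR 10000110 = 01110100
byte 8: 10111101 XOR 11010101 = 01101000
byte 9: 10001111 XOR 11101010 = 01100101
byte 10: 11101011 XOR 11001011 = 00100000

7461726765742074686520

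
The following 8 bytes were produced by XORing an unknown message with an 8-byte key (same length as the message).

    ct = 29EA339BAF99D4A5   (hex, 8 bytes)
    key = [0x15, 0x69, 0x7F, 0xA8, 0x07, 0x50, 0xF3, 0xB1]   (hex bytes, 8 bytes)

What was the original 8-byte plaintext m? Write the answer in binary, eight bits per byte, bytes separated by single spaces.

XOR is its own inverse, so applying the key byte-wise gives the result directly.
29 XOR 15 = 3c
ea XOR 69 = 83
33 XOR 7f = 4c
9b XOR a8 = 33
af XOR 07 = a8
99 XOR 50 = c9
d4 XOR f3 = 27
a5 XOR b1 = 14

00111100 10000011 01001100 00110011 10101000 11001001 00100111 00010100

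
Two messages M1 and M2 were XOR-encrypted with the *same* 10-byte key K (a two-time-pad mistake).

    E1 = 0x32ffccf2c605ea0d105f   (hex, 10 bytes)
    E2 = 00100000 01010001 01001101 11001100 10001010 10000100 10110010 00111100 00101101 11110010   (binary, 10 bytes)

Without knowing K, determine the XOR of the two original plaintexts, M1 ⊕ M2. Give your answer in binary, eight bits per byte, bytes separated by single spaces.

00010010 10101110 10000001 00111110 01001100 10000001 01011000 00110001 00111101 10101101

E1 ⊕ E2 = (M1 ⊕ K) ⊕ (M2 ⊕ K) = M1 ⊕ M2 — the shared key cancels under XOR.
32 xor 20 = 12
ff xor 51 = ae
cc xor 4d = 81
f2 xor cc = 3e
c6 xor 8a = 4c
05 xor 84 = 81
ea xor b2 = 58
0d xor 3c = 31
10 xor 2d = 3d
5f xor f2 = ad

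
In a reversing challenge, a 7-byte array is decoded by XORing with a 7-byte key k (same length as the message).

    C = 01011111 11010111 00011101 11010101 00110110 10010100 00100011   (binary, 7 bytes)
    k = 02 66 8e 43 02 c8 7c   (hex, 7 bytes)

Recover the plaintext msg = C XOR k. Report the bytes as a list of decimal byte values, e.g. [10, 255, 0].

5f XOR 02 = 5d
d7 XOR 66 = b1
1d XOR 8e = 93
d5 XOR 43 = 96
36 XOR 02 = 34
94 XOR c8 = 5c
23 XOR 7c = 5f

[93, 177, 147, 150, 52, 92, 95]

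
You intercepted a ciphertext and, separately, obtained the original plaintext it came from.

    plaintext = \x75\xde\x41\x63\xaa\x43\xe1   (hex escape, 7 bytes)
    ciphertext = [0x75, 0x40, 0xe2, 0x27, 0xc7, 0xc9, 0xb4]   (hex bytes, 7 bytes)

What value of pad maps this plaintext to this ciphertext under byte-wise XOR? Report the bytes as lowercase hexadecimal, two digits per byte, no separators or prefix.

Since ciphertext = plaintext ⊕ pad, XORing both sides with plaintext gives pad = plaintext ⊕ ciphertext.
byte 0: 75 ⊕ 75 = 00
byte 1: de ⊕ 40 = 9e
byte 2: 41 ⊕ e2 = a3
byte 3: 63 ⊕ 27 = 44
byte 4: aa ⊕ c7 = 6d
byte 5: 43 ⊕ c9 = 8a
byte 6: e1 ⊕ b4 = 55

009ea3446d8a55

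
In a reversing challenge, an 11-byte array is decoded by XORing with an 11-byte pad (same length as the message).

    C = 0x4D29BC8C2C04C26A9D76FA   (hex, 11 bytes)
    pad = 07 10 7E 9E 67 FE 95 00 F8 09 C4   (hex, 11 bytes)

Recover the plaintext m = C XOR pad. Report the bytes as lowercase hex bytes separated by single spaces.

4a 39 c2 12 4b fa 57 6a 65 7f 3e

4d ⊕ 07 = 4a
29 ⊕ 10 = 39
bc ⊕ 7e = c2
8c ⊕ 9e = 12
2c ⊕ 67 = 4b
04 ⊕ fe = fa
c2 ⊕ 95 = 57
6a ⊕ 00 = 6a
9d ⊕ f8 = 65
76 ⊕ 09 = 7f
fa ⊕ c4 = 3e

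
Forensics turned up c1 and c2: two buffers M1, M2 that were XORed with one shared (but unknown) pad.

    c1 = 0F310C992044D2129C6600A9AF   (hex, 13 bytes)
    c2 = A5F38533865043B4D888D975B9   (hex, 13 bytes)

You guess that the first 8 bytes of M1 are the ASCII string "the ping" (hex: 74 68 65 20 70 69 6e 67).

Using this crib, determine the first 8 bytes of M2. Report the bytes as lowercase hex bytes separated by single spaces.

de aa ec 8a d6 7d ff c1

First, c1 ⊕ c2 = (M1 ⊕ K) ⊕ (M2 ⊕ K) = M1 ⊕ M2, so the key drops out. Then M2 = (M1 ⊕ M2) ⊕ M1 over the first 8 bytes.
byte 0: (0f xor a5) xor 74 = aa xor 74 = de
byte 1: (31 xor f3) xor 68 = c2 xor 68 = aa
byte 2: (0c xor 85) xor 65 = 89 xor 65 = ec
byte 3: (99 xor 33) xor 20 = aa xor 20 = 8a
byte 4: (20 xor 86) xor 70 = a6 xor 70 = d6
byte 5: (44 xor 50) xor 69 = 14 xor 69 = 7d
byte 6: (d2 xor 43) xor 6e = 91 xor 6e = ff
byte 7: (12 xor b4) xor 67 = a6 xor 67 = c1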